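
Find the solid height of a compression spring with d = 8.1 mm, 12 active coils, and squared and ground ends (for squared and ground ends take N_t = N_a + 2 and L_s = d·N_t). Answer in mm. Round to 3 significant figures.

squared and ground ends: N_t = N_a + 2 = 12 + 2 = 14
L_s = d·N_t = 8.1 × 14 = 113.4 mm

113 mm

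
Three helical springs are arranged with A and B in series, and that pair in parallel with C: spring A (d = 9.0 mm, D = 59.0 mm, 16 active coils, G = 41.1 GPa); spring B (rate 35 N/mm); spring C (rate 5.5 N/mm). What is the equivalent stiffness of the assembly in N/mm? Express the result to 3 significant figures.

13.4 N/mm

k_A = Gd⁴/(8D³N_a) = (41.1×10³)(9.0⁴)/(8·59.0³·16) = 10.258 N/mm
Springs A,B series: k_AB = 1/(1/10.258+1/35) = 7.9327 N/mm; parallel with C: k_eq = 7.9327+5.5 = 13.433 N/mm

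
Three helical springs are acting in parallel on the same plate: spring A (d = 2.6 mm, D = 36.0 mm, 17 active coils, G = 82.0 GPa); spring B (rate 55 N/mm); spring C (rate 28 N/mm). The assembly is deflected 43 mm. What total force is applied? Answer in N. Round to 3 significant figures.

3590 N

k_A = Gd⁴/(8D³N_a) = (82.0×10³)(2.6⁴)/(8·36.0³·17) = 0.59056 N/mm
Parallel: k_eq = 0.59056 + 55 + 28 = 83.591 N/mm
F = k_eq·δ = 83.591·43 = 3594.4 N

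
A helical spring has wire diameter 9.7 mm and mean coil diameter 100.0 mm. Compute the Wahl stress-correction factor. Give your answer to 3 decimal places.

1.140

C = D/d = 100.0/9.7 = 10.3093
K_W = (4C−1)/(4C−4) + 0.615/C = 40.237/37.237 + 0.0597 = 1.1402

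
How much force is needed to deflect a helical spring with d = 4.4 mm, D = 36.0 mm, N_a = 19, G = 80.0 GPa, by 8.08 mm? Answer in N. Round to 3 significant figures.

34.2 N

k = Gd⁴/(8D³N_a) = (80.0×10³)(4.4⁴)/(8·36.0³·19) = 4.2281 N/mm
F = k·δ = 4.2281 × 8.08 = 34.163 N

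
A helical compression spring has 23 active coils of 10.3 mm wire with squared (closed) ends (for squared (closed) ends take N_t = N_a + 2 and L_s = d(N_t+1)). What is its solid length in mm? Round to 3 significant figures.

268 mm

squared (closed) ends: N_t = N_a + 2 = 23 + 2 = 25
L_s = d·(N_t+1) = 10.3 × 26 = 267.8 mm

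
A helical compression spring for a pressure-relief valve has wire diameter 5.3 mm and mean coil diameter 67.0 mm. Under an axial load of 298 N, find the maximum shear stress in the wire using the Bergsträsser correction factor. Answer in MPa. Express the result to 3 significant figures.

377 MPa

Spring index C = D/d = 67.0/5.3 = 12.6415
K_B = (4C+2)/(4C−3) = 52.566/47.566 = 1.1051
τ₀ = 8FD/(πd³) = 8·298·67.0/(π·5.3³) = 159728/467.71 = 341.51 MPa
τ_max = K·τ₀ = 1.1051 × 341.51 = 377.41 MPa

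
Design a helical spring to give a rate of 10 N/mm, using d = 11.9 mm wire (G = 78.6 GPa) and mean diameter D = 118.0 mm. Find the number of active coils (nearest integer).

N_a = Gd⁴/(8D³k) = (78.6×10³ × 11.9⁴)/(8 × 118.0³ × 10)
    = 1.5762e+09 / 1.31443e+08 = 11.99 → 12 coils

12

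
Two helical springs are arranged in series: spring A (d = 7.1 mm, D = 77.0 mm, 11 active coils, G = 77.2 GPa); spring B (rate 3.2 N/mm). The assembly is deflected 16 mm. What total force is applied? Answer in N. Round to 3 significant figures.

k_A = Gd⁴/(8D³N_a) = (77.2×10³)(7.1⁴)/(8·77.0³·11) = 4.8831 N/mm
Series: 1/k_eq = 1/4.8831 + 1/3.2 = 0.51729; k_eq = 1.9332 N/mm
F = k_eq·δ = 1.9332·16 = 30.931 N

30.9 N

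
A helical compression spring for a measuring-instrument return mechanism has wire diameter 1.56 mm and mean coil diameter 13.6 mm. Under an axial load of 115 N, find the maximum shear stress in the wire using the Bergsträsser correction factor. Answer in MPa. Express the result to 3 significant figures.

1210 MPa

Spring index C = D/d = 13.6/1.56 = 8.7179
K_B = (4C+2)/(4C−3) = 36.872/31.872 = 1.1569
τ₀ = 8FD/(πd³) = 8·115·13.6/(π·1.56³) = 12512/11.927 = 1049.1 MPa
τ_max = K·τ₀ = 1.1569 × 1049.1 = 1213.6 MPa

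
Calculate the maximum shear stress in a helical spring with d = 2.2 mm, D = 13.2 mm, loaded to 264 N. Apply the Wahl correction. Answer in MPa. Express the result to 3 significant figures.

Spring index C = D/d = 13.2/2.2 = 6.0000
K_W = (4C−1)/(4C−4) + 0.615/C = 23.000/20.000 + 0.1025 = 1.2525
τ₀ = 8FD/(πd³) = 8·264·13.2/(π·2.2³) = 27878.4/33.452 = 833.39 MPa
τ_max = K·τ₀ = 1.2525 × 833.39 = 1043.8 MPa

1040 MPa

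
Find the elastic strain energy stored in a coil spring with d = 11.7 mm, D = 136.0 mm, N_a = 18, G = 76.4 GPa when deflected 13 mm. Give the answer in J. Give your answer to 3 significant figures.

k = Gd⁴/(8D³N_a) = (76.4×10³)(11.7⁴)/(8·136.0³·18) = 3.9524 N/mm
U = ½kδ² = 0.5 × 3.9524 × 13² = 333.98 N·mm = 0.33398 J

0.334 J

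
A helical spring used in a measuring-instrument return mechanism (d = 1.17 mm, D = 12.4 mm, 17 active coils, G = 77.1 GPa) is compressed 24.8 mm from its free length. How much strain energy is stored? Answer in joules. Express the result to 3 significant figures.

k = Gd⁴/(8D³N_a) = (77.1×10³)(1.17⁴)/(8·12.4³·17) = 0.55718 N/mm
U = ½kδ² = 0.5 × 0.55718 × 24.8² = 171.34 N·mm = 0.17134 J

0.171 J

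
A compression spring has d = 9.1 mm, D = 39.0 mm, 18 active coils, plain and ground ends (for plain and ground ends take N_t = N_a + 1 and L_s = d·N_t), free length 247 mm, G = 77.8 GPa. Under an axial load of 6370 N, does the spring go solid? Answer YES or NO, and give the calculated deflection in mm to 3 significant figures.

YES, δ = 102 mm

k = Gd⁴/(8D³N_a) = (77.8×10³)(9.1⁴)/(8·39.0³·18) = 62.458 N/mm
N_t = 19; L_s = 9.1·19 = 172.9 mm; δ_solid = L₀ − L_s = 247 − 172.9 = 74.1 mm
δ = F/k = 6370/62.458 = 101.99 mm
δ ≥ δ_solid → spring goes solid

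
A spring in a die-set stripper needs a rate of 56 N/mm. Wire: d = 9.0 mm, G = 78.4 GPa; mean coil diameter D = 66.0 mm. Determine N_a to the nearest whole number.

N_a = Gd⁴/(8D³k) = (78.4×10³ × 9.0⁴)/(8 × 66.0³ × 56)
    = 5.14382e+08 / 1.28798e+08 = 3.994 → 4 coils

4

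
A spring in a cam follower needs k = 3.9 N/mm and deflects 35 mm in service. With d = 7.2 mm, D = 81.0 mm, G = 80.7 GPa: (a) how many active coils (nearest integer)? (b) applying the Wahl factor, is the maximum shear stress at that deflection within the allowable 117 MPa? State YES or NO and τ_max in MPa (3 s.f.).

N_a = Gd⁴/(8D³k) = (80.7×10³)(7.2⁴)/(8·81.0³·3.9) = 13.08 → N_a = 13
Actual rate k = Gd⁴/(8D³·13) = 3.9239 N/mm
Working load F = kδ = 3.9239·35 = 137.34 N
C = 81.0/7.2 = 11.2500; K_W = (4C−1)/(4C−4)+0.615/C = 1.1278
τ_max = K_W·8FD/(πd³) = 1.1278·75.895 = 85.597 MPa
τ_max ≤ 117 MPa → acceptable

(a) 13 coils; (b) YES, τ_max = 85.6 MPa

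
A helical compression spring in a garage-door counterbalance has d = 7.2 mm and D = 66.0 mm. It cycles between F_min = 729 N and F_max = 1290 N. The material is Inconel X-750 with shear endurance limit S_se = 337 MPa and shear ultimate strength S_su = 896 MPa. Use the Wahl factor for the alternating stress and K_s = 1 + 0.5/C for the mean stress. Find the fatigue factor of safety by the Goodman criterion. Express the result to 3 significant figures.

1.03

C = D/d = 66.0/7.2 = 9.1667; K_W = (4C−1)/(4C−4)+0.615/C = 1.1589; K_s = 1+0.5/C = 1.0545
F_a = (F_max−F_min)/2 = 280.5 N; F_m = (F_max+F_min)/2 = 1009.5 N
τ_a = K_W·8F_aD/(πd³) = 1.1589 × 126.3 = 146.38 MPa
τ_m = K_s·8F_mD/(πd³) = 1.0545 × 454.56 = 479.36 MPa
Goodman: 1/n_f = τ_a/S_se + τ_m/S_su = 146.38/337 + 479.36/896 = 0.43436 + 0.53500 = 0.96935
n_f = 1/0.96935 = 1.032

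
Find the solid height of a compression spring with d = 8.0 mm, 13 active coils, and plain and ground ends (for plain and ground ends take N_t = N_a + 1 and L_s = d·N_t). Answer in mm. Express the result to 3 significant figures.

112 mm

plain and ground ends: N_t = N_a + 1 = 13 + 1 = 14
L_s = d·N_t = 8.0 × 14 = 112 mm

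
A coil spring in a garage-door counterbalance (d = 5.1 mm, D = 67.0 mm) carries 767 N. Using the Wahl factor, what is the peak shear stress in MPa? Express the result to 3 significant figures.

Spring index C = D/d = 67.0/5.1 = 13.1373
K_W = (4C−1)/(4C−4) + 0.615/C = 51.549/48.549 + 0.0468 = 1.1086
τ₀ = 8FD/(πd³) = 8·767·67.0/(π·5.1³) = 411112/416.74 = 986.51 MPa
τ_max = K·τ₀ = 1.1086 × 986.51 = 1093.6 MPa

1090 MPa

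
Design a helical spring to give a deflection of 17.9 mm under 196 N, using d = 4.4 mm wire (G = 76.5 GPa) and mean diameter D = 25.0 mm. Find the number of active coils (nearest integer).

Required rate k = F/δ = 196/17.9 = 10.95 N/mm
N_a = Gd⁴/(8D³k) = (76.5×10³ × 4.4⁴)/(8 × 25.0³ × 10.95)
    = 2.86729e+07 / 1.36872e+06 = 20.95 → 21 coils

21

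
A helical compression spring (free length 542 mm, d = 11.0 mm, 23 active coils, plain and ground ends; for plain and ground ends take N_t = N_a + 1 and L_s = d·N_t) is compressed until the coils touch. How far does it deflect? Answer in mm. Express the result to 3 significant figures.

278 mm

N_t = 24; L_s = 11.0·24 = 264 mm
δ_solid = L₀ − L_s = 542 − 264 = 278 mm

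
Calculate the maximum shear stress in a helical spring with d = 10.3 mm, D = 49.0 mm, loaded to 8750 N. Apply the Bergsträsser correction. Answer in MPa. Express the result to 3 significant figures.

Spring index C = D/d = 49.0/10.3 = 4.7573
K_B = (4C+2)/(4C−3) = 21.029/16.029 = 1.3119
τ₀ = 8FD/(πd³) = 8·8750·49.0/(π·10.3³) = 3.43e+06/3432.9 = 999.15 MPa
τ_max = K·τ₀ = 1.3119 × 999.15 = 1310.8 MPa

1310 MPa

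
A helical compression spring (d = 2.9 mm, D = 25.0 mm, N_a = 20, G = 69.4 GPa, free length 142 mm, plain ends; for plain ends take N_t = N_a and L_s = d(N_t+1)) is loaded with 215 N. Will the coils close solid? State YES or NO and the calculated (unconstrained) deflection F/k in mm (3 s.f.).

YES, δ = 110 mm

k = Gd⁴/(8D³N_a) = (69.4×10³)(2.9⁴)/(8·25.0³·20) = 1.9634 N/mm
N_t = 20; L_s = 2.9·21 = 60.9 mm; δ_solid = L₀ − L_s = 142 − 60.9 = 81.1 mm
δ = F/k = 215/1.9634 = 109.5 mm
δ ≥ δ_solid → spring goes solid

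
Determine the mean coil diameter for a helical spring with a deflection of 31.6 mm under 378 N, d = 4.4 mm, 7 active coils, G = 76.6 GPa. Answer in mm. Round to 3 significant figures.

35.0 mm

Required rate k = F/δ = 378/31.6 = 11.962 N/mm
D = (Gd⁴/(8N_a·k))^(1/3) = (76.6×10³·4.4⁴/(8·7·11.962))^(1/3)
  = (42859.5)^(1/3) = 34.9958 mm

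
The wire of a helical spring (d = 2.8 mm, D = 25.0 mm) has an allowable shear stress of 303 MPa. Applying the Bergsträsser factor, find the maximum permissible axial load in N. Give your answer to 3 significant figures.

90.6 N

C = D/d = 25.0/2.8 = 8.9286
K_B = (4C+2)/(4C−3) = 37.714/32.714 = 1.1528
τ_max = K·8FD/(πd³) → F_max = τ_allow·πd³/(8DK)
F_max = 303·π·2.8³/(8·25.0·1.1528) = 20896/230.57 = 90.629 N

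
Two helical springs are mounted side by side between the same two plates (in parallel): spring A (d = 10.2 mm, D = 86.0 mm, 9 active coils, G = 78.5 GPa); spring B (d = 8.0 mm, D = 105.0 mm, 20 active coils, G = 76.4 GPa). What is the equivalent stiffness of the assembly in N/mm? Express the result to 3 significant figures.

k_A = Gd⁴/(8D³N_a) = (78.5×10³)(10.2⁴)/(8·86.0³·9) = 18.554 N/mm
k_B = Gd⁴/(8D³N_a) = (76.4×10³)(8.0⁴)/(8·105.0³·20) = 1.6895 N/mm
Parallel: k_eq = 18.554 + 1.6895 = 20.244 N/mm

20.2 N/mm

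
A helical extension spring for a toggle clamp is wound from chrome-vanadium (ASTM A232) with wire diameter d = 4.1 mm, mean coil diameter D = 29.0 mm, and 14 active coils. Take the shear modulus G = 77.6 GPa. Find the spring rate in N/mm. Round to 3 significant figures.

k = Gd⁴/(8D³N_a) = (77.6×10³ × 4.1⁴) / (8 × 29.0³ × 14)
  = 2.19279e+07 / 2.73157e+06 = 8.0276 N/mm

8.03 N/mm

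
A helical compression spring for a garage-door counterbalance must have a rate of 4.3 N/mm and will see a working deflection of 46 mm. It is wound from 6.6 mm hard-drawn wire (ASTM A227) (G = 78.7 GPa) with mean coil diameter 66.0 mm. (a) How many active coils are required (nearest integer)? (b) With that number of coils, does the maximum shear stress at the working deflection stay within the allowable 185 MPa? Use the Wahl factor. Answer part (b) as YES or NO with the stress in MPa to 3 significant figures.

(a) 15 coils; (b) YES, τ_max = 133 MPa

N_a = Gd⁴/(8D³k) = (78.7×10³)(6.6⁴)/(8·66.0³·4.3) = 15.1 → N_a = 15
Actual rate k = Gd⁴/(8D³·15) = 4.3285 N/mm
Working load F = kδ = 4.3285·46 = 199.11 N
C = 66.0/6.6 = 10.0000; K_W = (4C−1)/(4C−4)+0.615/C = 1.1448
τ_max = K_W·8FD/(πd³) = 1.1448·116.4 = 133.26 MPa
τ_max ≤ 185 MPa → acceptable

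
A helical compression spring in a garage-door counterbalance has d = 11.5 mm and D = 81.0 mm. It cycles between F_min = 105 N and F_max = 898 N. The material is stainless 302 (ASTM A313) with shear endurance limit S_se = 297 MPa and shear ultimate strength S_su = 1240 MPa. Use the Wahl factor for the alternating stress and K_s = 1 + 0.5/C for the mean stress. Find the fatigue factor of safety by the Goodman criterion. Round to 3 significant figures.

C = D/d = 81.0/11.5 = 7.0435; K_W = (4C−1)/(4C−4)+0.615/C = 1.2114; K_s = 1+0.5/C = 1.0710
F_a = (F_max−F_min)/2 = 396.5 N; F_m = (F_max+F_min)/2 = 501.5 N
τ_a = K_W·8F_aD/(πd³) = 1.2114 × 53.774 = 65.143 MPa
τ_m = K_s·8F_mD/(πd³) = 1.0710 × 68.015 = 72.843 MPa
Goodman: 1/n_f = τ_a/S_se + τ_m/S_su = 65.143/297 + 72.843/1240 = 0.21934 + 0.05874 = 0.27808
n_f = 1/0.27808 = 3.596

3.60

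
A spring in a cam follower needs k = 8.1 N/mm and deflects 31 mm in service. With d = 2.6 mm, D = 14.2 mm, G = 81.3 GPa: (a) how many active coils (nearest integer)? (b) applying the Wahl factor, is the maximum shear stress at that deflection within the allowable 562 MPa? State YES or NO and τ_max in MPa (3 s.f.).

N_a = Gd⁴/(8D³k) = (81.3×10³)(2.6⁴)/(8·14.2³·8.1) = 20.02 → N_a = 20
Actual rate k = Gd⁴/(8D³·20) = 8.1096 N/mm
Working load F = kδ = 8.1096·31 = 251.4 N
C = 14.2/2.6 = 5.4615; K_W = (4C−1)/(4C−4)+0.615/C = 1.2807
τ_max = K_W·8FD/(πd³) = 1.2807·517.21 = 662.4 MPa
τ_max > 562 MPa → exceeds allowable

(a) 20 coils; (b) NO, τ_max = 662 MPa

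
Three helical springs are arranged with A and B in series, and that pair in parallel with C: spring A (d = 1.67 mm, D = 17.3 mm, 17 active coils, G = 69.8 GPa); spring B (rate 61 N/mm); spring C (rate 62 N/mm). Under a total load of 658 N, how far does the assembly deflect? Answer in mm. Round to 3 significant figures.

k_A = Gd⁴/(8D³N_a) = (69.8×10³)(1.67⁴)/(8·17.3³·17) = 0.77098 N/mm
Springs A,B series: k_AB = 1/(1/0.77098+1/61) = 0.76136 N/mm; parallel with C: k_eq = 0.76136+62 = 62.761 N/mm
δ = F/k_eq = 658/62.761 = 10.484 mm

10.5 mm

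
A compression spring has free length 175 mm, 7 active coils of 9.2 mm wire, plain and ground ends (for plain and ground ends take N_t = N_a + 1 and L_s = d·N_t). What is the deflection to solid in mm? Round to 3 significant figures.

N_t = 8; L_s = 9.2·8 = 73.6 mm
δ_solid = L₀ − L_s = 175 − 73.6 = 101.4 mm

101 mm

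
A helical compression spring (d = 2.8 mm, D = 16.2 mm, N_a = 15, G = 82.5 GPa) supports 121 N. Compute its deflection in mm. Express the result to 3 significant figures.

k = Gd⁴/(8D³N_a) = (82.5×10³)(2.8⁴)/(8·16.2³·15) = 9.9394 N/mm
δ = F/k = 121 / 9.9394 = 12.174 mm

12.2 mm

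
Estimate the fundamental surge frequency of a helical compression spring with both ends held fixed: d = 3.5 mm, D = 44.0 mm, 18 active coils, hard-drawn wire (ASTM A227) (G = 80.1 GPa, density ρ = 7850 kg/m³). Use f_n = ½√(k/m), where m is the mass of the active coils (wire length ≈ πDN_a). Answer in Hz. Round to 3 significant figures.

36.1 Hz

k = Gd⁴/(8D³N_a) = (80.1×10³)(3.5⁴)/(8·44.0³·18) = 0.97991 N/mm = 979.91 N/m
Wire length L = πDN_a = π·44.0·18 = 2488.1 mm
m = ρ·(πd²/4)·L = 7850 × 9.6211×10⁻⁶ m² × 2.4881 m = 0.18792 kg
f_n = ½√(k/m) = 0.5·√(979.91/0.18792) = 0.5·√(5214.5) = 36.106 Hz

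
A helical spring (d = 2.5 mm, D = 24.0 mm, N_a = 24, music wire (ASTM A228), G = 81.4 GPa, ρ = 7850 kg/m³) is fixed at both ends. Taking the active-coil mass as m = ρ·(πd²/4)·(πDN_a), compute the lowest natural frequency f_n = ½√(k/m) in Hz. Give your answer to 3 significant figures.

k = Gd⁴/(8D³N_a) = (81.4×10³)(2.5⁴)/(8·24.0³·24) = 1.198 N/mm = 1198 N/m
Wire length L = πDN_a = π·24.0·24 = 1809.6 mm
m = ρ·(πd²/4)·L = 7850 × 4.9087×10⁻⁶ m² × 1.8096 m = 0.069729 kg
f_n = ½√(k/m) = 0.5·√(1198/0.069729) = 0.5·√(17181) = 65.537 Hz

65.5 Hz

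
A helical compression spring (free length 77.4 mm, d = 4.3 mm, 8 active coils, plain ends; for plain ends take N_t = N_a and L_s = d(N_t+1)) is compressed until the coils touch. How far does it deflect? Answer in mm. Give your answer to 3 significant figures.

38.7 mm

N_t = 8; L_s = 4.3·9 = 38.7 mm
δ_solid = L₀ − L_s = 77.4 − 38.7 = 38.7 mm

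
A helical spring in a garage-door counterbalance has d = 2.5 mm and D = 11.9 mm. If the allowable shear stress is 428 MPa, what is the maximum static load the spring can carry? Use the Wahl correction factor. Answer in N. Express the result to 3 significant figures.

C = D/d = 11.9/2.5 = 4.7600
K_W = (4C−1)/(4C−4) + 0.615/C = 18.040/15.040 + 0.1292 = 1.3287
τ_max = K·8FD/(πd³) → F_max = τ_allow·πd³/(8DK)
F_max = 428·π·2.5³/(8·11.9·1.3287) = 21009/126.49 = 166.1 N

166 N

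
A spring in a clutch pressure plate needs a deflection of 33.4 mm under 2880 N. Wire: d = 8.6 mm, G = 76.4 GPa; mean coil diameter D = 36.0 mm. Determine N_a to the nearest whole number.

13

Required rate k = F/δ = 2880/33.4 = 86.228 N/mm
N_a = Gd⁴/(8D³k) = (76.4×10³ × 8.6⁴)/(8 × 36.0³ × 86.228)
    = 4.17914e+08 / 3.21843e+07 = 12.99 → 13 coils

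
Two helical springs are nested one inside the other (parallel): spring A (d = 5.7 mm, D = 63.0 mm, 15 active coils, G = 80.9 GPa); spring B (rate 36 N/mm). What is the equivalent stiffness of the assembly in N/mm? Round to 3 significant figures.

k_A = Gd⁴/(8D³N_a) = (80.9×10³)(5.7⁴)/(8·63.0³·15) = 2.8461 N/mm
Parallel: k_eq = 2.8461 + 36 = 38.846 N/mm

38.8 N/mm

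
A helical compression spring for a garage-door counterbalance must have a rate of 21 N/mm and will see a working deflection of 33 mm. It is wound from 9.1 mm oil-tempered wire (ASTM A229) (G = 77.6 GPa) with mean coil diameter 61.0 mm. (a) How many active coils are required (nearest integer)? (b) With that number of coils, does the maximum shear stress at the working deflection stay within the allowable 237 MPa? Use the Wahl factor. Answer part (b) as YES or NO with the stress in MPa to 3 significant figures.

N_a = Gd⁴/(8D³k) = (77.6×10³)(9.1⁴)/(8·61.0³·21) = 13.95 → N_a = 14
Actual rate k = Gd⁴/(8D³·14) = 20.932 N/mm
Working load F = kδ = 20.932·33 = 690.77 N
C = 61.0/9.1 = 6.7033; K_W = (4C−1)/(4C−4)+0.615/C = 1.2232
τ_max = K_W·8FD/(πd³) = 1.2232·142.39 = 174.18 MPa
τ_max ≤ 237 MPa → acceptable

(a) 14 coils; (b) YES, τ_max = 174 MPa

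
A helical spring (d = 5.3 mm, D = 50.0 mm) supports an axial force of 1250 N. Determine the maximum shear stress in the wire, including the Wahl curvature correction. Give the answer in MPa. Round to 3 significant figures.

1230 MPa

Spring index C = D/d = 50.0/5.3 = 9.4340
K_W = (4C−1)/(4C−4) + 0.615/C = 36.736/33.736 + 0.0652 = 1.1541
τ₀ = 8FD/(πd³) = 8·1250·50.0/(π·5.3³) = 500000/467.71 = 1069 MPa
τ_max = K·τ₀ = 1.1541 × 1069 = 1233.8 MPa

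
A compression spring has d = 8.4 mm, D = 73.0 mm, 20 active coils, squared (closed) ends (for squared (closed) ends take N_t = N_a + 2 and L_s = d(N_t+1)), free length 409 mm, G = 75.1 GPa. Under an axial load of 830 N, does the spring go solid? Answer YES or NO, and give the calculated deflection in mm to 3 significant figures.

k = Gd⁴/(8D³N_a) = (75.1×10³)(8.4⁴)/(8·73.0³·20) = 6.0072 N/mm
N_t = 22; L_s = 8.4·23 = 193.2 mm; δ_solid = L₀ − L_s = 409 − 193.2 = 215.8 mm
δ = F/k = 830/6.0072 = 138.17 mm
δ < δ_solid → spring does not go solid

NO, δ = 138 mm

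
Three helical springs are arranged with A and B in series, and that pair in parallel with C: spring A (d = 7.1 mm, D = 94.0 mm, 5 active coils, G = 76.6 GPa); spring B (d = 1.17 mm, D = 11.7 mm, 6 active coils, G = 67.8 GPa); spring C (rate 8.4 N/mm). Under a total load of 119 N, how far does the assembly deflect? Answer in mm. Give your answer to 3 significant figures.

12.3 mm

k_A = Gd⁴/(8D³N_a) = (76.6×10³)(7.1⁴)/(8·94.0³·5) = 5.8589 N/mm
k_B = Gd⁴/(8D³N_a) = (67.8×10³)(1.17⁴)/(8·11.7³·6) = 1.6526 N/mm
Springs A,B series: k_AB = 1/(1/5.8589+1/1.6526) = 1.289 N/mm; parallel with C: k_eq = 1.289+8.4 = 9.689 N/mm
δ = F/k_eq = 119/9.689 = 12.282 mm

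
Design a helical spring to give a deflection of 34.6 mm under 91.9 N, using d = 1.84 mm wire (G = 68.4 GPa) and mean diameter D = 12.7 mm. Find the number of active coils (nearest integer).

Required rate k = F/δ = 91.9/34.6 = 2.6561 N/mm
N_a = Gd⁴/(8D³k) = (68.4×10³ × 1.84⁴)/(8 × 12.7³ × 2.6561)
    = 784020 / 43525.2 = 18.01 → 18 coils

18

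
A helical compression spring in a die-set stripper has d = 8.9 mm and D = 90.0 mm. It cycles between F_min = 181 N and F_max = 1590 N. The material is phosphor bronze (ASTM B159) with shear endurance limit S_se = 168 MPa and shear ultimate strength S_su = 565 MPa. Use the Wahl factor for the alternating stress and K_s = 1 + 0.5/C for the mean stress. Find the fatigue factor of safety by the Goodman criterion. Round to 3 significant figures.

C = D/d = 90.0/8.9 = 10.1124; K_W = (4C−1)/(4C−4)+0.615/C = 1.1431; K_s = 1+0.5/C = 1.0494
F_a = (F_max−F_min)/2 = 704.5 N; F_m = (F_max+F_min)/2 = 885.5 N
τ_a = K_W·8F_aD/(πd³) = 1.1431 × 229.03 = 261.81 MPa
τ_m = K_s·8F_mD/(πd³) = 1.0494 × 287.87 = 302.11 MPa
Goodman: 1/n_f = τ_a/S_se + τ_m/S_su = 261.81/168 + 302.11/565 = 1.55839 + 0.53470 = 2.0931
n_f = 1/2.0931 = 0.4778

0.478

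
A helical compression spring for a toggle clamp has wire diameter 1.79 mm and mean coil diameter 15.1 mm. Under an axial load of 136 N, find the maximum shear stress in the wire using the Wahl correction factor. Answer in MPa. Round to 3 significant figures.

Spring index C = D/d = 15.1/1.79 = 8.4358
K_W = (4C−1)/(4C−4) + 0.615/C = 32.743/29.743 + 0.0729 = 1.1738
τ₀ = 8FD/(πd³) = 8·136·15.1/(π·1.79³) = 16428.8/18.018 = 911.79 MPa
τ_max = K·τ₀ = 1.1738 × 911.79 = 1070.2 MPa

1070 MPa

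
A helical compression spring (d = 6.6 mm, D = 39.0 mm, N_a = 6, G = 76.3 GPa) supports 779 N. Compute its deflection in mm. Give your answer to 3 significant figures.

k = Gd⁴/(8D³N_a) = (76.3×10³)(6.6⁴)/(8·39.0³·6) = 50.847 N/mm
δ = F/k = 779 / 50.847 = 15.32 mm

15.3 mm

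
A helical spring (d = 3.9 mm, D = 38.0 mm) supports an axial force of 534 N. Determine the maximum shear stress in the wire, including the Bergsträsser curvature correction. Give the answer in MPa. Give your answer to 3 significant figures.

Spring index C = D/d = 38.0/3.9 = 9.7436
K_B = (4C+2)/(4C−3) = 40.974/35.974 = 1.1390
τ₀ = 8FD/(πd³) = 8·534·38.0/(π·3.9³) = 162336/186.36 = 871.11 MPa
τ_max = K·τ₀ = 1.1390 × 871.11 = 992.18 MPa

992 MPa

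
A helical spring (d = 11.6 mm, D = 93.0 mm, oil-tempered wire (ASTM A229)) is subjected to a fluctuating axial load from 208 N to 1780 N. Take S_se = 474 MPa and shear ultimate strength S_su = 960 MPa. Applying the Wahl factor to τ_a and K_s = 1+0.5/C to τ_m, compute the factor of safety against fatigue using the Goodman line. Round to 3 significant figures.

2.15

C = D/d = 93.0/11.6 = 8.0172; K_W = (4C−1)/(4C−4)+0.615/C = 1.1836; K_s = 1+0.5/C = 1.0624
F_a = (F_max−F_min)/2 = 786 N; F_m = (F_max+F_min)/2 = 994 N
τ_a = K_W·8F_aD/(πd³) = 1.1836 × 119.25 = 141.15 MPa
τ_m = K_s·8F_mD/(πd³) = 1.0624 × 150.81 = 160.22 MPa
Goodman: 1/n_f = τ_a/S_se + τ_m/S_su = 141.15/474 + 160.22/960 = 0.29778 + 0.16689 = 0.46467
n_f = 1/0.46467 = 2.152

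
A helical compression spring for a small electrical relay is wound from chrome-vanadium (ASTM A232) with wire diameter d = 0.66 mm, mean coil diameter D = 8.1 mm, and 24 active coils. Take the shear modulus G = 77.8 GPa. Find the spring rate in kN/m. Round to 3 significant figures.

0.145 kN/m

k = Gd⁴/(8D³N_a) = (77.8×10³ × 0.66⁴) / (8 × 8.1³ × 24)
  = 14762.3 / 102037 = 0.14468 N/mm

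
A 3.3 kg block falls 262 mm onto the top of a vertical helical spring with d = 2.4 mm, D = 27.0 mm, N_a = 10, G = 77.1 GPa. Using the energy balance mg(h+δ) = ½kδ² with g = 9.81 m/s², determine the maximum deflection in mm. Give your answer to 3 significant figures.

k = Gd⁴/(8D³N_a) = (77.1×10³)(2.4⁴)/(8·27.0³·10) = 1.6245 N/mm
W = mg = 3.3 × 9.81 = 32.373 N
½kδ² − Wδ − Wh = 0 → δ = (W + √(W² + 2kWh))/k
δ = (32.373 + √(1048 + 27557))/1.6245 = (32.373 + 169.13)/1.6245 = 124.04 mm

124 mm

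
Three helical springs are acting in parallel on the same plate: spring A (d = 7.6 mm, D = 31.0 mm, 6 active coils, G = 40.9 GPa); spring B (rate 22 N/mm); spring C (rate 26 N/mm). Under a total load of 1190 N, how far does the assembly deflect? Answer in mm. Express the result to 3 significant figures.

8.30 mm

k_A = Gd⁴/(8D³N_a) = (40.9×10³)(7.6⁴)/(8·31.0³·6) = 95.423 N/mm
Parallel: k_eq = 95.423 + 22 + 26 = 143.42 N/mm
δ = F/k_eq = 1190/143.42 = 8.2972 mm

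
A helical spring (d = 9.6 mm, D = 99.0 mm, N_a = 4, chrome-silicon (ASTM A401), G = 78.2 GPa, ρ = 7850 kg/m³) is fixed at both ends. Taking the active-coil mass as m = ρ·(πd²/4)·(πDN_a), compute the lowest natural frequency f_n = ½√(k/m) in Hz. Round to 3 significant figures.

k = Gd⁴/(8D³N_a) = (78.2×10³)(9.6⁴)/(8·99.0³·4) = 21.391 N/mm = 21391 N/m
Wire length L = πDN_a = π·99.0·4 = 1244.1 mm
m = ρ·(πd²/4)·L = 7850 × 72.382×10⁻⁶ m² × 1.2441 m = 0.70688 kg
f_n = ½√(k/m) = 0.5·√(21391/0.70688) = 0.5·√(30261) = 86.979 Hz

87.0 Hz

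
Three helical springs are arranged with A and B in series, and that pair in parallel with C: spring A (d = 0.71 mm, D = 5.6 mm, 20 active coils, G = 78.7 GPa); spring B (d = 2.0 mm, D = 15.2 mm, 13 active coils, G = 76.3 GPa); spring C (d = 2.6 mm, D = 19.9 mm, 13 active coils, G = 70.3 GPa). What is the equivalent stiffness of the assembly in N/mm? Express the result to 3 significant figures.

4.51 N/mm

k_A = Gd⁴/(8D³N_a) = (78.7×10³)(0.71⁴)/(8·5.6³·20) = 0.71174 N/mm
k_B = Gd⁴/(8D³N_a) = (76.3×10³)(2.0⁴)/(8·15.2³·13) = 3.3426 N/mm
k_C = Gd⁴/(8D³N_a) = (70.3×10³)(2.6⁴)/(8·19.9³·13) = 3.9197 N/mm
Springs A,B series: k_AB = 1/(1/0.71174+1/3.3426) = 0.5868 N/mm; parallel with C: k_eq = 0.5868+3.9197 = 4.5065 N/mm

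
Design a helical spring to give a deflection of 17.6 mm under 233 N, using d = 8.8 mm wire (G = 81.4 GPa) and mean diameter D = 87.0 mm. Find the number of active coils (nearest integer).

Required rate k = F/δ = 233/17.6 = 13.239 N/mm
N_a = Gd⁴/(8D³k) = (81.4×10³ × 8.8⁴)/(8 × 87.0³ × 13.239)
    = 4.88152e+08 / 6.97415e+07 = 6.999 → 7 coils

7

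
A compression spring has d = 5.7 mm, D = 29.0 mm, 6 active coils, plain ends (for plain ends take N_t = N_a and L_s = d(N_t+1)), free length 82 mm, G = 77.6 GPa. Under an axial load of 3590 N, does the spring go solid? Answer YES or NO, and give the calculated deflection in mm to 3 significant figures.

k = Gd⁴/(8D³N_a) = (77.6×10³)(5.7⁴)/(8·29.0³·6) = 69.972 N/mm
N_t = 6; L_s = 5.7·7 = 39.9 mm; δ_solid = L₀ − L_s = 82 − 39.9 = 42.1 mm
δ = F/k = 3590/69.972 = 51.306 mm
δ ≥ δ_solid → spring goes solid

YES, δ = 51.3 mm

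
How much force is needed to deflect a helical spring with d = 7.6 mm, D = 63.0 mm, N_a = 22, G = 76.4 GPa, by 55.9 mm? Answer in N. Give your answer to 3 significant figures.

324 N

k = Gd⁴/(8D³N_a) = (76.4×10³)(7.6⁴)/(8·63.0³·22) = 5.7918 N/mm
F = k·δ = 5.7918 × 55.9 = 323.76 N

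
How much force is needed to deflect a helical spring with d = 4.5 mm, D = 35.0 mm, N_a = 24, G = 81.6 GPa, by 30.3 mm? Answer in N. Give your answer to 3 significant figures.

123 N

k = Gd⁴/(8D³N_a) = (81.6×10³)(4.5⁴)/(8·35.0³·24) = 4.0648 N/mm
F = k·δ = 4.0648 × 30.3 = 123.16 N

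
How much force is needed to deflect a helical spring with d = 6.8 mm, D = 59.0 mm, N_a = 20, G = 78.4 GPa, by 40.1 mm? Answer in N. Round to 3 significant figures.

205 N

k = Gd⁴/(8D³N_a) = (78.4×10³)(6.8⁴)/(8·59.0³·20) = 5.1012 N/mm
F = k·δ = 5.1012 × 40.1 = 204.56 N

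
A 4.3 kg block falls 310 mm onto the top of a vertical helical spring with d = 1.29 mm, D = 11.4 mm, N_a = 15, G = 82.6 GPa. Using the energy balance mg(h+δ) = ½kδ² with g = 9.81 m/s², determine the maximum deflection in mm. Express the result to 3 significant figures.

179 mm

k = Gd⁴/(8D³N_a) = (82.6×10³)(1.29⁴)/(8·11.4³·15) = 1.2866 N/mm
W = mg = 4.3 × 9.81 = 42.183 N
½kδ² − Wδ − Wh = 0 → δ = (W + √(W² + 2kWh))/k
δ = (42.183 + √(1779.4 + 33649))/1.2866 = (42.183 + 188.22)/1.2866 = 179.08 mm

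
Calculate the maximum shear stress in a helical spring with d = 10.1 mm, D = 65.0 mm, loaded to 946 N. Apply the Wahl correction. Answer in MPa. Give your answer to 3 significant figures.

187 MPa

Spring index C = D/d = 65.0/10.1 = 6.4356
K_W = (4C−1)/(4C−4) + 0.615/C = 24.743/21.743 + 0.0956 = 1.2335
τ₀ = 8FD/(πd³) = 8·946·65.0/(π·10.1³) = 491920/3236.8 = 151.98 MPa
τ_max = K·τ₀ = 1.2335 × 151.98 = 187.47 MPa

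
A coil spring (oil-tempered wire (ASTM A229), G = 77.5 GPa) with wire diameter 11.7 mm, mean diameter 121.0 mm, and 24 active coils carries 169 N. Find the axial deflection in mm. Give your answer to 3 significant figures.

39.6 mm

k = Gd⁴/(8D³N_a) = (77.5×10³)(11.7⁴)/(8·121.0³·24) = 4.2696 N/mm
δ = F/k = 169 / 4.2696 = 39.582 mm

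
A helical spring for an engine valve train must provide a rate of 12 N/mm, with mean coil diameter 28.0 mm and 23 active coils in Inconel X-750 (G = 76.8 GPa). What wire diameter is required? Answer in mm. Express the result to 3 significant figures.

d = (8D³N_a·k / G)^(1/4) = (8·28.0³·23·12 / (76.8×10³))^0.25
  = (631.12)^0.25 = 5.0122 mm

5.01 mm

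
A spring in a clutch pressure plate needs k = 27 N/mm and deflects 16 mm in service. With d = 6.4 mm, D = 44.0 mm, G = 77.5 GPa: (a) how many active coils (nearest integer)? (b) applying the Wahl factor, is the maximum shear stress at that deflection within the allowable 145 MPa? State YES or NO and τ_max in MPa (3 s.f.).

N_a = Gd⁴/(8D³k) = (77.5×10³)(6.4⁴)/(8·44.0³·27) = 7.067 → N_a = 7
Actual rate k = Gd⁴/(8D³·7) = 27.257 N/mm
Working load F = kδ = 27.257·16 = 436.11 N
C = 44.0/6.4 = 6.8750; K_W = (4C−1)/(4C−4)+0.615/C = 1.2171
τ_max = K_W·8FD/(πd³) = 1.2171·186.4 = 226.87 MPa
τ_max > 145 MPa → exceeds allowable

(a) 7 coils; (b) NO, τ_max = 227 MPa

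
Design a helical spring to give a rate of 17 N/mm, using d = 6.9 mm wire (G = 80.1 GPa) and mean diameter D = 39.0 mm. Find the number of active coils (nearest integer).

N_a = Gd⁴/(8D³k) = (80.1×10³ × 6.9⁴)/(8 × 39.0³ × 17)
    = 1.81564e+08 / 8.06738e+06 = 22.51 → 23 coils

23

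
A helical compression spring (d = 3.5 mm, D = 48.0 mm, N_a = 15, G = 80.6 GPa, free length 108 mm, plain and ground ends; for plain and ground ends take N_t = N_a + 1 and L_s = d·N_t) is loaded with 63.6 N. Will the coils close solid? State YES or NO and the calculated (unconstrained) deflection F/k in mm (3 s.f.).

k = Gd⁴/(8D³N_a) = (80.6×10³)(3.5⁴)/(8·48.0³·15) = 0.91139 N/mm
N_t = 16; L_s = 3.5·16 = 56 mm; δ_solid = L₀ − L_s = 108 − 56 = 52 mm
δ = F/k = 63.6/0.91139 = 69.784 mm
δ ≥ δ_solid → spring goes solid

YES, δ = 69.8 mm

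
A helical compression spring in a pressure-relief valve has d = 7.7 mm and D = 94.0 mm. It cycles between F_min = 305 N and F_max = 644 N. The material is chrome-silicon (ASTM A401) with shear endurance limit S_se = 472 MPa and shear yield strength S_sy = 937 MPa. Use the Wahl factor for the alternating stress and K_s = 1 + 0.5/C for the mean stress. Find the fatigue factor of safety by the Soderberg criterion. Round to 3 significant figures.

2.05

C = D/d = 94.0/7.7 = 12.2078; K_W = (4C−1)/(4C−4)+0.615/C = 1.1173; K_s = 1+0.5/C = 1.0410
F_a = (F_max−F_min)/2 = 169.5 N; F_m = (F_max+F_min)/2 = 474.5 N
τ_a = K_W·8F_aD/(πd³) = 1.1173 × 88.872 = 99.296 MPa
τ_m = K_s·8F_mD/(πd³) = 1.0410 × 248.79 = 258.98 MPa
Soderberg: 1/n_f = τ_a/S_se + τ_m/S_sy = 99.296/472 + 258.98/937 = 0.21037 + 0.27639 = 0.48677
n_f = 1/0.48677 = 2.054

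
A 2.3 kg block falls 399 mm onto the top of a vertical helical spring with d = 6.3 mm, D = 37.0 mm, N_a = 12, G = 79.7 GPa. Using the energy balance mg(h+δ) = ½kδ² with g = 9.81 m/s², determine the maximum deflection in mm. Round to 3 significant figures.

k = Gd⁴/(8D³N_a) = (79.7×10³)(6.3⁴)/(8·37.0³·12) = 25.819 N/mm
W = mg = 2.3 × 9.81 = 22.563 N
½kδ² − Wδ − Wh = 0 → δ = (W + √(W² + 2kWh))/k
δ = (22.563 + √(509.09 + 464883))/25.819 = (22.563 + 682.2)/25.819 = 27.296 mm

27.3 mm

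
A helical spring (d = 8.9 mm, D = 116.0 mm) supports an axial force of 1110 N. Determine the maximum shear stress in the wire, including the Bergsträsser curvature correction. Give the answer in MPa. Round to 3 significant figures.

Spring index C = D/d = 116.0/8.9 = 13.0337
K_B = (4C+2)/(4C−3) = 54.135/49.135 = 1.1018
τ₀ = 8FD/(πd³) = 8·1110·116.0/(π·8.9³) = 1.03008e+06/2214.7 = 465.11 MPa
τ_max = K·τ₀ = 1.1018 × 465.11 = 512.43 MPa

512 MPa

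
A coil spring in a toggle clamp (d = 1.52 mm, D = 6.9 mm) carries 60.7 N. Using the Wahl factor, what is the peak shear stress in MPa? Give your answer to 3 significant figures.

Spring index C = D/d = 6.9/1.52 = 4.5395
K_W = (4C−1)/(4C−4) + 0.615/C = 17.158/14.158 + 0.1355 = 1.3474
τ₀ = 8FD/(πd³) = 8·60.7·6.9/(π·1.52³) = 3350.64/11.033 = 303.7 MPa
τ_max = K·τ₀ = 1.3474 × 303.7 = 409.2 MPa

409 MPa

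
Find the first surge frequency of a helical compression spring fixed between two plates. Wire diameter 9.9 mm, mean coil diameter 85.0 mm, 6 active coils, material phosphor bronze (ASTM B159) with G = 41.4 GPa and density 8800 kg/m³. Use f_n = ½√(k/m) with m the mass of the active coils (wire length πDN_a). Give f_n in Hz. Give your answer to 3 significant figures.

55.7 Hz

k = Gd⁴/(8D³N_a) = (41.4×10³)(9.9⁴)/(8·85.0³·6) = 13.491 N/mm = 13491 N/m
Wire length L = πDN_a = π·85.0·6 = 1602.2 mm
m = ρ·(πd²/4)·L = 8800 × 76.977×10⁻⁶ m² × 1.6022 m = 1.0853 kg
f_n = ½√(k/m) = 0.5·√(13491/1.0853) = 0.5·√(12430) = 55.746 Hz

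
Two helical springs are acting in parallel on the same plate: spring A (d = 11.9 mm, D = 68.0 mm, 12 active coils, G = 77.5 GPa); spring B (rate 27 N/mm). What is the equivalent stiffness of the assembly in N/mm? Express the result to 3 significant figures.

k_A = Gd⁴/(8D³N_a) = (77.5×10³)(11.9⁴)/(8·68.0³·12) = 51.486 N/mm
Parallel: k_eq = 51.486 + 27 = 78.486 N/mm

78.5 N/mm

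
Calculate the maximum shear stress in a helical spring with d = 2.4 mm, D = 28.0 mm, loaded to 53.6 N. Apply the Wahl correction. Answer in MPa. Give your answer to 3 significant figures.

310 MPa

Spring index C = D/d = 28.0/2.4 = 11.6667
K_W = (4C−1)/(4C−4) + 0.615/C = 45.667/42.667 + 0.0527 = 1.1230
τ₀ = 8FD/(πd³) = 8·53.6·28.0/(π·2.4³) = 12006.4/43.429 = 276.46 MPa
τ_max = K·τ₀ = 1.1230 × 276.46 = 310.47 MPa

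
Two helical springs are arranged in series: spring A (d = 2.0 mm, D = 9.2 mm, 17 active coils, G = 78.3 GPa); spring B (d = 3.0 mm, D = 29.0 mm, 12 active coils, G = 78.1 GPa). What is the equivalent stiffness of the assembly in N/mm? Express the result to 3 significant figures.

k_A = Gd⁴/(8D³N_a) = (78.3×10³)(2.0⁴)/(8·9.2³·17) = 11.83 N/mm
k_B = Gd⁴/(8D³N_a) = (78.1×10³)(3.0⁴)/(8·29.0³·12) = 2.7019 N/mm
Series: 1/k_eq = 1/11.83 + 1/2.7019 = 0.45464; k_eq = 2.1995 N/mm

2.20 N/mm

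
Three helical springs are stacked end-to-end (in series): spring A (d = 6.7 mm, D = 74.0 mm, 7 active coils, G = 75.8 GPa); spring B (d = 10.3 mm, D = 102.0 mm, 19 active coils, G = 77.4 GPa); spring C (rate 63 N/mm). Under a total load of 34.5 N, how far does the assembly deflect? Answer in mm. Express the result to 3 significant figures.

12.1 mm

k_A = Gd⁴/(8D³N_a) = (75.8×10³)(6.7⁴)/(8·74.0³·7) = 6.7311 N/mm
k_B = Gd⁴/(8D³N_a) = (77.4×10³)(10.3⁴)/(8·102.0³·19) = 5.4006 N/mm
Series: 1/k_eq = 1/6.7311 + 1/5.4006 + 1/63 = 0.3496; k_eq = 2.8604 N/mm
δ = F/k_eq = 34.5/2.8604 = 12.061 mm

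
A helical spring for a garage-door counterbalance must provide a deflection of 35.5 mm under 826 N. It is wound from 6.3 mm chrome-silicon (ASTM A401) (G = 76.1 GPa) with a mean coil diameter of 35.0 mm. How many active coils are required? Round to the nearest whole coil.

Required rate k = F/δ = 826/35.5 = 23.268 N/mm
N_a = Gd⁴/(8D³k) = (76.1×10³ × 6.3⁴)/(8 × 35.0³ × 23.268)
    = 1.1988e+08 / 7.98079e+06 = 15.02 → 15 coils

15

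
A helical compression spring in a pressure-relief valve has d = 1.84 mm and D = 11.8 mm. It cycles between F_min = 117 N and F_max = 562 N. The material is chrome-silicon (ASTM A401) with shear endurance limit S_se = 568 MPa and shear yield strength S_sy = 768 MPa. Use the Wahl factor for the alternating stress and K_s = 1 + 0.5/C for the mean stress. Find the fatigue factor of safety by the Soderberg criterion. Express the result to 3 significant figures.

C = D/d = 11.8/1.84 = 6.4130; K_W = (4C−1)/(4C−4)+0.615/C = 1.2345; K_s = 1+0.5/C = 1.0780
F_a = (F_max−F_min)/2 = 222.5 N; F_m = (F_max+F_min)/2 = 339.5 N
τ_a = K_W·8F_aD/(πd³) = 1.2345 × 1073.2 = 1324.9 MPa
τ_m = K_s·8F_mD/(πd³) = 1.0780 × 1637.6 = 1765.3 MPa
Soderberg: 1/n_f = τ_a/S_se + τ_m/S_sy = 1324.9/568 + 1765.3/768 = 2.33252 + 2.29854 = 4.6311
n_f = 1/4.6311 = 0.2159

0.216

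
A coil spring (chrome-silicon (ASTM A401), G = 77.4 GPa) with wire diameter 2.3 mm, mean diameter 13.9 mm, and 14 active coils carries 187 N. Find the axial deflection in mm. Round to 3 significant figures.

k = Gd⁴/(8D³N_a) = (77.4×10³)(2.3⁴)/(8·13.9³·14) = 7.201 N/mm
δ = F/k = 187 / 7.201 = 25.969 mm

26.0 mm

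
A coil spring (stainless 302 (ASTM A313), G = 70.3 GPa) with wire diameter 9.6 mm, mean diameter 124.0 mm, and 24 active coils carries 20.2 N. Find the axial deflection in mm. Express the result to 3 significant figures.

12.4 mm

k = Gd⁴/(8D³N_a) = (70.3×10³)(9.6⁴)/(8·124.0³·24) = 1.6311 N/mm
δ = F/k = 20.2 / 1.6311 = 12.384 mm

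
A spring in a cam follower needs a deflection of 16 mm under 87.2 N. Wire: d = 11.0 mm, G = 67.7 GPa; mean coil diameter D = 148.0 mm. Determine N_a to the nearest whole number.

Required rate k = F/δ = 87.2/16 = 5.45 N/mm
N_a = Gd⁴/(8D³k) = (67.7×10³ × 11.0⁴)/(8 × 148.0³ × 5.45)
    = 9.91196e+08 / 1.41342e+08 = 7.013 → 7 coils

7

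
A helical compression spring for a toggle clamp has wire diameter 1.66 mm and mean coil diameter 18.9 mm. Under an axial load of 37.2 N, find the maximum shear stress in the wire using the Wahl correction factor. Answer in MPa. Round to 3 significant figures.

441 MPa

Spring index C = D/d = 18.9/1.66 = 11.3855
K_W = (4C−1)/(4C−4) + 0.615/C = 44.542/41.542 + 0.0540 = 1.1262
τ₀ = 8FD/(πd³) = 8·37.2·18.9/(π·1.66³) = 5624.64/14.371 = 391.4 MPa
τ_max = K·τ₀ = 1.1262 × 391.4 = 440.81 MPa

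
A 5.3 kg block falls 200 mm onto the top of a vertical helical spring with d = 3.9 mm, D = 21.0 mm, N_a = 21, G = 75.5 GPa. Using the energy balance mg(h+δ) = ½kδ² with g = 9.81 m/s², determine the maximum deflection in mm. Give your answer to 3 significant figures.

k = Gd⁴/(8D³N_a) = (75.5×10³)(3.9⁴)/(8·21.0³·21) = 11.226 N/mm
W = mg = 5.3 × 9.81 = 51.993 N
½kδ² − Wδ − Wh = 0 → δ = (W + √(W² + 2kWh))/k
δ = (51.993 + √(2703.3 + 233476))/11.226 = (51.993 + 485.98)/11.226 = 47.921 mm

47.9 mm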